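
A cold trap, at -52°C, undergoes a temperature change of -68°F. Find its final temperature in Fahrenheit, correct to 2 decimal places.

-129.60°F

The 68°F change is an interval, so only the factor 5/9 applies: -68 × 5/9 = -37.7778°C.
Final Celsius temperature: -52.0000 - 37.7778 = -89.7778°C.
In Fahrenheit: -89.7778 × 1.8 + 32 = -129.60°F.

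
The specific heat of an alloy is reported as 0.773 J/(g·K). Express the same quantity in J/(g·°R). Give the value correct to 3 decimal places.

The quantity depends on a temperature interval, so only the ratio of degree sizes applies; the offset between the scales is irrelevant.
A change of 1°R is a change of 5/9 K, so per °R the value is 0.773 × 5/9 = 0.429.

0.429 J/(g·°R)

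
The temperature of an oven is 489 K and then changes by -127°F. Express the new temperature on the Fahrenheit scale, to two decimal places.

293.53°F

Initial temperature in Celsius: 489 - 273.15 = 215.8500°C.
The 127°F change is an interval, so only the factor 5/9 applies: -127 × 5/9 = -70.5556°C.
Final Celsius temperature: 215.8500 - 70.5556 = 145.2944°C.
In Fahrenheit: 145.2944 × 1.8 + 32 = 293.53°F.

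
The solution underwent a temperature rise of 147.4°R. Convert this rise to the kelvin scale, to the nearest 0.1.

81.9 K

An interval of 1°R corresponds to 5/9 K.
147.4 × 5/9 = 81.9.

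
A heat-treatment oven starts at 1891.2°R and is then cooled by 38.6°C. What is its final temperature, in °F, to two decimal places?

Initial temperature in Celsius: (1891.2 - 491.67) × 5/9 = 777.5167°C.
Final Celsius temperature: 777.5167 - 38.6000 = 738.9167°C.
In Fahrenheit: 738.9167 × 1.8 + 32 = 1362.05°F.

1362.05°F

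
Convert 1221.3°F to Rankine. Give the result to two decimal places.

1680.97°R

In Celsius: (1221.3 - 32) × 5/9 = 660.7222°C.
In Rankine: 660.7222 × 1.8 + 491.67 = 1680.97°R.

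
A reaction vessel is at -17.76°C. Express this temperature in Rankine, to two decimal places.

In Rankine: -17.7600 × 1.8 + 491.67 = 459.70°R.

459.70°R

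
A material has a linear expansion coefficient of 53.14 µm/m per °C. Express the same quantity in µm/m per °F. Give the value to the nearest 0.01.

The quantity depends on a temperature interval, so only the ratio of degree sizes applies; the offset between the scales is irrelevant.
A change of 1°F is a change of 5/9°C, so per °F the value is 53.14 × 5/9 = 29.52.

29.52 µm/m per °F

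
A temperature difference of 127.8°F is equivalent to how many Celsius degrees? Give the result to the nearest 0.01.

71.00°C

Only the scale ratio 5/9 matters for a change in temperature.
127.8 × 5/9 = 71.00.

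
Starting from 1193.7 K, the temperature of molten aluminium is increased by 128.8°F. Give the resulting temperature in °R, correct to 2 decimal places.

Initial temperature in Celsius: 1193.7 - 273.15 = 920.5500°C.
The 128.8°F change is an interval, so only the factor 5/9 applies: +128.8 × 5/9 = +71.5556°C.
Final Celsius temperature: 920.5500 + 71.5556 = 992.1056°C.
In Rankine: 992.1056 × 1.8 + 491.67 = 2277.46°R.

2277.46°R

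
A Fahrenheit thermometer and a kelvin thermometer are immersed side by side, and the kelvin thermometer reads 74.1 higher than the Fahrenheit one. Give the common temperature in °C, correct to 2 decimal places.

208.81°C

Let x be the Fahrenheit reading; then the kelvin reading is 5/9·x + 255.372.
(5/9·x + 255.372) - x = 74.1  ⇒  (-4/9)·x = -181.272  ⇒  x = 407.8625°F.
In Celsius: (407.8625 - 32) × 5/9 = 208.81°C.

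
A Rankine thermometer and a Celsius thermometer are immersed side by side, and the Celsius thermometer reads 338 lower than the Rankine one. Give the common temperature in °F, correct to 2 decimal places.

Let x be the Rankine reading; then the Celsius reading is 5/9·x - 273.15.
(5/9·x - 273.15) - x = -338  ⇒  (-4/9)·x = -64.85  ⇒  x = 145.9125°R.
In Celsius: (145.9125 - 491.67) × 5/9 = -192.0875°C.
In Fahrenheit: -192.0875 × 1.8 + 32 = -313.76°F.

-313.76°F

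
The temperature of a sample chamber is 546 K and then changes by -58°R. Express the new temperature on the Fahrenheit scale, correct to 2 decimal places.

Initial temperature in Celsius: 546 - 273.15 = 272.8500°C.
The 58°R change is an interval, so only the factor 5/9 applies: -58 × 5/9 = -32.2222°C.
Final Celsius temperature: 272.8500 - 32.2222 = 240.6278°C.
In Fahrenheit: 240.6278 × 1.8 + 32 = 465.13°F.

465.13°F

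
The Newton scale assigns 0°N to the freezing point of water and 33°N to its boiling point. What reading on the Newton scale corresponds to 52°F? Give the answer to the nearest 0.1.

First in Celsius: (52 - 32) × 5/9 = 11.1111°C.
Linearly onto the Newton scale: 0 + (11.1111 / 100) × (33 - 0) = 3.7°N.

3.7°N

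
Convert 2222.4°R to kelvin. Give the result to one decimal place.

1234.7 K

In Celsius: (2222.4 - 491.67) × 5/9 = 961.5167°C.
In kelvin: 961.5167 + 273.15 = 1234.7 K.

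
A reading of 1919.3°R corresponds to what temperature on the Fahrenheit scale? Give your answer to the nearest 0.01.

In Celsius: (1919.3 - 491.67) × 5/9 = 793.1278°C.
In Fahrenheit: 793.1278 × 1.8 + 32 = 1459.63°F.

1459.63°F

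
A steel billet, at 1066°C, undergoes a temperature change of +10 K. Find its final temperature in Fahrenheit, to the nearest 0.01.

1968.80°F

The 10 K change is an interval; Kelvin and Celsius degrees are the same size, so ΔC = +10°C.
Final Celsius temperature: 1066.0000 + 10.0000 = 1076.0000°C.
In Fahrenheit: 1076.0000 × 1.8 + 32 = 1968.80°F.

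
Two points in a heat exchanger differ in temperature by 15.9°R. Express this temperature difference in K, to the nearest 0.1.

8.8 K

Only the scale ratio 5/9 matters for a change in temperature.
15.9 × 5/9 = 8.8.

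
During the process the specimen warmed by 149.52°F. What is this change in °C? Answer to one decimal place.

Only the scale ratio 5/9 matters for a change in temperature.
149.52 × 5/9 = 83.1.

83.1°C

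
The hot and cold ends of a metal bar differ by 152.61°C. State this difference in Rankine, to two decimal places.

An interval of 1°C corresponds to 1.8°R.
152.61 × 1.8 = 274.70.

274.70°R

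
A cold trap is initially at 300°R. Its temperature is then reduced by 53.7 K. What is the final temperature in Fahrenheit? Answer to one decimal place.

-256.3°F

Initial temperature in Celsius: (300 - 491.67) × 5/9 = -106.4833°C.
The 53.7 K change is an interval; Kelvin and Celsius degrees are the same size, so ΔC = -53.7°C.
Final Celsius temperature: -106.4833 - 53.7000 = -160.1833°C.
In Fahrenheit: -160.1833 × 1.8 + 32 = -256.3°F.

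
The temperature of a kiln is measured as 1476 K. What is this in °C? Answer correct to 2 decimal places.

In Celsius: 1476 - 273.15 = 1202.8500°C.

1202.85°C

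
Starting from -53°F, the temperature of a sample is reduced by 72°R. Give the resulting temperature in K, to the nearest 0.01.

185.93 K

Initial temperature in Celsius: (-53 - 32) × 5/9 = -47.2222°C.
The 72°R change is an interval, so only the factor 5/9 applies: -72 × 5/9 = -40.0000°C.
Final Celsius temperature: -47.2222 - 40.0000 = -87.2222°C.
In kelvin: -87.2222 + 273.15 = 185.93 K.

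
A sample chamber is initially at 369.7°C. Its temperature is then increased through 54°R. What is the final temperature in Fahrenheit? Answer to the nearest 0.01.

The 54°R change is an interval, so only the factor 5/9 applies: +54 × 5/9 = +30.0000°C.
Final Celsius temperature: 369.7000 + 30.0000 = 399.7000°C.
In Fahrenheit: 399.7000 × 1.8 + 32 = 751.46°F.

751.46°F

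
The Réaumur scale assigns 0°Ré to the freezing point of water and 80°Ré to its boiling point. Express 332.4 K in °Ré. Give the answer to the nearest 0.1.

First in Celsius: 332.4 - 273.15 = 59.2500°C.
Linearly onto the Réaumur scale: 0 + (59.2500 / 100) × (80 - 0) = 47.4°Ré.

47.4°Ré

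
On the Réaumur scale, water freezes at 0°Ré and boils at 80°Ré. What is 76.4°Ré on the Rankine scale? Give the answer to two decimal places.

Linear interpolation between the fixed points: C = (76.4 - 0) × 100 / (80 - 0) = 95.5000°C.
Then 95.5000 × 1.8 + 491.67 = 663.57°R.

663.57°R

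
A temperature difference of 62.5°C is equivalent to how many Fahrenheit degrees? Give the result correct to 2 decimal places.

112.50°F

For a temperature interval the offset drops out; only the factor 1.8 applies.
62.5 × 1.8 = 112.50.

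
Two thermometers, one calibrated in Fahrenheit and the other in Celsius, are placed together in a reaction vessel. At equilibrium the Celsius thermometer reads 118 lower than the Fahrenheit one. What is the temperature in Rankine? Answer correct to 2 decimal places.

Let x be the Fahrenheit reading; then the Celsius reading is 5/9·x - 17.7778.
(5/9·x - 17.7778) - x = -118  ⇒  (-4/9)·x = -100.222  ⇒  x = 225.5000°F.
In Celsius: (225.5 - 32) × 5/9 = 107.5000°C.
In Rankine: 107.5000 × 1.8 + 491.67 = 685.17°R.

685.17°R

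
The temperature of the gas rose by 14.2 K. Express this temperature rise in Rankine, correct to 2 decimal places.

25.56°R

Only the scale ratio 1.8 matters for a change in temperature.
14.2 × 1.8 = 25.56.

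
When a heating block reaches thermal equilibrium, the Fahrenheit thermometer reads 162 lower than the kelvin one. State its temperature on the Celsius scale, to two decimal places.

98.94°C

Let x be the kelvin reading; then the Fahrenheit reading is 1.8·x - 459.67.
(1.8·x - 459.67) - x = -162  ⇒  (0.8)·x = 297.67  ⇒  x = 372.0875 K.
In Celsius: 372.0875 - 273.15 = 98.94°C.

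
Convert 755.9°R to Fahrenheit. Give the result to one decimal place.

296.2°F

In Celsius: (755.9 - 491.67) × 5/9 = 146.7944°C.
In Fahrenheit: 146.7944 × 1.8 + 32 = 296.2°F.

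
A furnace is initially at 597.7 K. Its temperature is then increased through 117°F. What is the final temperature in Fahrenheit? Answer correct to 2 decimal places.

Initial temperature in Celsius: 597.7 - 273.15 = 324.5500°C.
The 117°F change is an interval, so only the factor 5/9 applies: +117 × 5/9 = +65.0000°C.
Final Celsius temperature: 324.5500 + 65.0000 = 389.5500°C.
In Fahrenheit: 389.5500 × 1.8 + 32 = 733.19°F.

733.19°F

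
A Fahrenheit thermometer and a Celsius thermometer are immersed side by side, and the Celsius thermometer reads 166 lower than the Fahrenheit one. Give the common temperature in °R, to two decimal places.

Let x be the Fahrenheit reading; then the Celsius reading is 5/9·x - 17.7778.
(5/9·x - 17.7778) - x = -166  ⇒  (-4/9)·x = -148.222  ⇒  x = 333.5000°F.
In Celsius: (333.5 - 32) × 5/9 = 167.5000°C.
In Rankine: 167.5000 × 1.8 + 491.67 = 793.17°R.

793.17°R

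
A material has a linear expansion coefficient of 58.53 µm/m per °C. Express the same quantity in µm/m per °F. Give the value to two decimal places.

32.52 µm/m per °F

The quantity depends on a temperature interval, so only the ratio of degree sizes applies; the offset between the scales is irrelevant.
A change of 1°F is a change of 5/9°C, so per °F the value is 58.53 × 5/9 = 32.52.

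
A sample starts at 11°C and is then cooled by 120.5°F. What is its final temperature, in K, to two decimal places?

The 120.5°F change is an interval, so only the factor 5/9 applies: -120.5 × 5/9 = -66.9444°C.
Final Celsius temperature: 11.0000 - 66.9444 = -55.9444°C.
In kelvin: -55.9444 + 273.15 = 217.21 K.

217.21 K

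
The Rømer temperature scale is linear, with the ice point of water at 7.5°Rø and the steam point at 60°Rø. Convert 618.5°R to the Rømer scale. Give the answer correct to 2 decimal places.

First in Celsius: (618.5 - 491.67) × 5/9 = 70.4611°C.
Linearly onto the Rømer scale: 7.5 + (70.4611 / 100) × (60 - 7.5) = 44.49°Rø.

44.49°Rø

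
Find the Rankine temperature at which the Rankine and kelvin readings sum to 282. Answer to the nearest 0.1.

181.3°R

Let R be the Rankine reading. The kelvin reading is K = 5/9·R.
Require R + K = 282: (14/9)·R = 282.
R = (282) / (14/9) = 181.3.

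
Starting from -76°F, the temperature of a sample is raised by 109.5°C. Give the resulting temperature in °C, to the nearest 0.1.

49.5°C

Initial temperature in Celsius: (-76 - 32) × 5/9 = -60.0000°C.
Final Celsius temperature: -60.0000 + 109.5000 = 49.5000°C.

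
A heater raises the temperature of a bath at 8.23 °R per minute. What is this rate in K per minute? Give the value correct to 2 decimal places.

Since only a temperature interval is involved, the additive offset between the scales drops out.
A change of 1°R is a change of 5/9 K, so 8.23 × 5/9 = 4.57.

4.57 K/minute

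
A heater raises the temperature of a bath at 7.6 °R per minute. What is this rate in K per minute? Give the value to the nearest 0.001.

4.222 K/minute

Since only a temperature interval is involved, the additive offset between the scales drops out.
A change of 1°R is a change of 5/9 K, so 7.6 × 5/9 = 4.222.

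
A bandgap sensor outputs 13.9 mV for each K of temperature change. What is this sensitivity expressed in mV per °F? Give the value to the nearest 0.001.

The quantity depends on a temperature interval, so only the ratio of degree sizes applies; the offset between the scales is irrelevant.
A change of 1°F is a change of 5/9 K, so per °F the value is 13.9 × 5/9 = 7.722.

7.722 mV per °F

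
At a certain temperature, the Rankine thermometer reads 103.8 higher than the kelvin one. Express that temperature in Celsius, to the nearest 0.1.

Let x be the kelvin reading; then the Rankine reading is 1.8·x.
(1.8·x) - x = 103.8  ⇒  (0.8)·x = 103.8  ⇒  x = 129.7500 K.
In Celsius: 129.75 - 273.15 = -143.4°C.

-143.4°C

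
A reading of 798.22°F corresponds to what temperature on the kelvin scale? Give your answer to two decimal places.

698.83 K

In Celsius: (798.22 - 32) × 5/9 = 425.6778°C.
In kelvin: 425.6778 + 273.15 = 698.83 K.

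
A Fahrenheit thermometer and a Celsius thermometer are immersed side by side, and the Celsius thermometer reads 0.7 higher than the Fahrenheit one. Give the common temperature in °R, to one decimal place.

Let x be the Fahrenheit reading; then the Celsius reading is 5/9·x - 17.7778.
(5/9·x - 17.7778) - x = 0.7  ⇒  (-4/9)·x = 18.4778  ⇒  x = -41.5750°F.
In Celsius: (-41.575 - 32) × 5/9 = -40.8750°C.
In Rankine: -40.8750 × 1.8 + 491.67 = 418.1°R.

418.1°R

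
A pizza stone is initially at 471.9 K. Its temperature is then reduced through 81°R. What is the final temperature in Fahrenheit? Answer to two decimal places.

308.75°F

Initial temperature in Celsius: 471.9 - 273.15 = 198.7500°C.
The 81°R change is an interval, so only the factor 5/9 applies: -81 × 5/9 = -45.0000°C.
Final Celsius temperature: 198.7500 - 45.0000 = 153.7500°C.
In Fahrenheit: 153.7500 × 1.8 + 32 = 308.75°F.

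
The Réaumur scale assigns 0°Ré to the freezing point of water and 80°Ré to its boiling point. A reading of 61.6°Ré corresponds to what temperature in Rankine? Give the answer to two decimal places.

630.27°R

Linear interpolation between the fixed points: C = (61.6 - 0) × 100 / (80 - 0) = 77.0000°C.
Then 77.0000 × 1.8 + 491.67 = 630.27°R.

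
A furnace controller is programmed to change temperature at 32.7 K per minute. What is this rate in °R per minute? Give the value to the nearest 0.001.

58.860 °R/minute

The quantity depends on a temperature interval, so only the ratio of degree sizes applies; the offset between the scales is irrelevant.
A change of 1 K is a change of 1.8°R, so 32.7 × 1.8 = 58.860.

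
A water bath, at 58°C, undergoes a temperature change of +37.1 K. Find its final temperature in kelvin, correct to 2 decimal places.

368.25 K

The 37.1 K change is an interval; Kelvin and Celsius degrees are the same size, so ΔC = +37.1°C.
Final Celsius temperature: 58.0000 + 37.1000 = 95.1000°C.
In kelvin: 95.1000 + 273.15 = 368.25 K.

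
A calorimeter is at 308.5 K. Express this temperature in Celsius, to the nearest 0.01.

35.35°C

In Celsius: 308.5 - 273.15 = 35.3500°C.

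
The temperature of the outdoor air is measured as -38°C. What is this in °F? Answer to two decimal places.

-36.40°F

In Fahrenheit: -38.0000 × 1.8 + 32 = -36.40°F.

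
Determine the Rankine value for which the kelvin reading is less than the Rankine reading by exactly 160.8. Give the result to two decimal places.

361.80°R

Let R be the Rankine reading. The kelvin reading is K = 5/9·R.
Require K - R = -160.8: (-4/9)·R = -160.8.
R = (-160.8) / (-4/9) = 361.80.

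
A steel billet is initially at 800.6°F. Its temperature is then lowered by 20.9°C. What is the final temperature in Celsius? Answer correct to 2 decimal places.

Initial temperature in Celsius: (800.6 - 32) × 5/9 = 427.0000°C.
Final Celsius temperature: 427.0000 - 20.9000 = 406.1000°C.

406.10°C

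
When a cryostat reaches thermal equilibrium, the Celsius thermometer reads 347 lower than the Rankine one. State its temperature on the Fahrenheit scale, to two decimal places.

Let x be the Rankine reading; then the Celsius reading is 5/9·x - 273.15.
(5/9·x - 273.15) - x = -347  ⇒  (-4/9)·x = -73.85  ⇒  x = 166.1625°R.
In Celsius: (166.1625 - 491.67) × 5/9 = -180.8375°C.
In Fahrenheit: -180.8375 × 1.8 + 32 = -293.51°F.

-293.51°F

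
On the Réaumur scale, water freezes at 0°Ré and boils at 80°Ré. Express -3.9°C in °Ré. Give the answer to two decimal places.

Linearly onto the Réaumur scale: 0 + (-3.9000 / 100) × (80 - 0) = -3.12°Ré.

-3.12°Ré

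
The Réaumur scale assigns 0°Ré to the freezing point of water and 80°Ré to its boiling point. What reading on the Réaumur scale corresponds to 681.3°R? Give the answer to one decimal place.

First in Celsius: (681.3 - 491.67) × 5/9 = 105.3500°C.
Linearly onto the Réaumur scale: 0 + (105.3500 / 100) × (80 - 0) = 84.3°Ré.

84.3°Ré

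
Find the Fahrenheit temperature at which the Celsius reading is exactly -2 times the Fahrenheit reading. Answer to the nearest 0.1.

7.0°F

Let F be the Fahrenheit reading. The Celsius reading is C = 5/9·F - 17.7778.
Require C = -2·F: 5/9·F - 17.7778 = -2·F.
(23/9)·F = 17.7778  ⇒  F = 7.0.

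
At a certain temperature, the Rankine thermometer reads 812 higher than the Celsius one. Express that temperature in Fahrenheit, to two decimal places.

Let x be the Celsius reading; then the Rankine reading is 1.8·x + 491.67.
(1.8·x + 491.67) - x = 812  ⇒  (0.8)·x = 320.33  ⇒  x = 400.4125°C.
In Fahrenheit: 400.4125 × 1.8 + 32 = 752.74°F.

752.74°F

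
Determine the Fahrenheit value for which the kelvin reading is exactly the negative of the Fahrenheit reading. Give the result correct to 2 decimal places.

-164.17°F

Let F be the Fahrenheit reading. The kelvin reading is K = 5/9·F + 255.372.
Require K = -1·F: 5/9·F + 255.372 = -1·F.
(14/9)·F = -255.372  ⇒  F = -164.17.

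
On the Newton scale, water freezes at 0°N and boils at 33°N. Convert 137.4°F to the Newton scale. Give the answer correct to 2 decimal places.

First in Celsius: (137.4 - 32) × 5/9 = 58.5556°C.
Linearly onto the Newton scale: 0 + (58.5556 / 100) × (33 - 0) = 19.32°N.

19.32°N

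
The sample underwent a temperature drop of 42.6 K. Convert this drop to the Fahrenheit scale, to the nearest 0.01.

76.68°F

Only the scale ratio 1.8 matters for a change in temperature.
42.6 × 1.8 = 76.68.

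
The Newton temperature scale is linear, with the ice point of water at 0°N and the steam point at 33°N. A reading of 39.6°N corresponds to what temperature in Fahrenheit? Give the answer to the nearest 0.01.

248.00°F

Linear interpolation between the fixed points: C = (39.6 - 0) × 100 / (33 - 0) = 120.0000°C.
Then 120.0000 × 1.8 + 32 = 248.00°F.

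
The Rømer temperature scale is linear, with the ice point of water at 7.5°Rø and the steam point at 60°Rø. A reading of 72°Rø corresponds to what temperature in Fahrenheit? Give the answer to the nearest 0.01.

253.14°F

Linear interpolation between the fixed points: C = (72 - 7.5) × 100 / (60 - 7.5) = 122.8571°C.
Then 122.8571 × 1.8 + 32 = 253.14°F.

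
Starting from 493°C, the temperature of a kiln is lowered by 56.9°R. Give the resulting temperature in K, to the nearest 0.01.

The 56.9°R change is an interval, so only the factor 5/9 applies: -56.9 × 5/9 = -31.6111°C.
Final Celsius temperature: 493.0000 - 31.6111 = 461.3889°C.
In kelvin: 461.3889 + 273.15 = 734.54 K.

734.54 K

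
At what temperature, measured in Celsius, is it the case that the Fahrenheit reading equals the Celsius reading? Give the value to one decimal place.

-40.0°C

Let C be the Celsius reading. The Fahrenheit reading is F = 1.8·C + 32.
Set F = C: 1.8·C + 32 = C.
(0.8)·C = -32  ⇒  C = -40.0.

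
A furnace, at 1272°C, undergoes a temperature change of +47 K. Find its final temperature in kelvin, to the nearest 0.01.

1592.15 K

The 47 K change is an interval; Kelvin and Celsius degrees are the same size, so ΔC = +47°C.
Final Celsius temperature: 1272.0000 + 47.0000 = 1319.0000°C.
In kelvin: 1319.0000 + 273.15 = 1592.15 K.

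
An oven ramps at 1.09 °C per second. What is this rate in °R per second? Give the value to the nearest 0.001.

The quantity depends on a temperature interval, so only the ratio of degree sizes applies; the offset between the scales is irrelevant.
A change of 1°C is a change of 1.8°R, so 1.09 × 1.8 = 1.962.

1.962 °R/second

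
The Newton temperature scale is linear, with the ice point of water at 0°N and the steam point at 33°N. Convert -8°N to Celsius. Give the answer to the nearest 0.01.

-24.24°C

Linear interpolation between the fixed points: C = (-8 - 0) × 100 / (33 - 0) = -24.2424°C.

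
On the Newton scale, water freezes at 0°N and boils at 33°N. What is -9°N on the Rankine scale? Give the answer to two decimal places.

Linear interpolation between the fixed points: C = (-9 - 0) × 100 / (33 - 0) = -27.2727°C.
Then -27.2727 × 1.8 + 491.67 = 442.58°R.

442.58°R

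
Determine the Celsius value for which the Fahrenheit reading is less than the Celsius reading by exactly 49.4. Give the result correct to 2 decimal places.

Let C be the Celsius reading. The Fahrenheit reading is F = 1.8·C + 32.
Require F - C = -49.4: (0.8)·C + 32 = -49.4.
C = (-49.4 - 32) / (0.8) = -101.75.

-101.75°C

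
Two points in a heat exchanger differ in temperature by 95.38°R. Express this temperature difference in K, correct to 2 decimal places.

52.99 K

Only the scale ratio 5/9 matters for a change in temperature.
95.38 × 5/9 = 52.99.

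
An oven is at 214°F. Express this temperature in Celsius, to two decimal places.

101.11°C

In Celsius: (214 - 32) × 5/9 = 101.1111°C.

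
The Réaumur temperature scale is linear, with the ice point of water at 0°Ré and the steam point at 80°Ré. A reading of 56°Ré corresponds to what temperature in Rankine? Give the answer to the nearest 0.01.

Linear interpolation between the fixed points: C = (56 - 0) × 100 / (80 - 0) = 70.0000°C.
Then 70.0000 × 1.8 + 491.67 = 617.67°R.

617.67°R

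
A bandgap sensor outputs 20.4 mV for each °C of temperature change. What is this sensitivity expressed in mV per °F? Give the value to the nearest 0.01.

The quantity depends on a temperature interval, so only the ratio of degree sizes applies; the offset between the scales is irrelevant.
A change of 1°F is a change of 5/9°C, so per °F the value is 20.4 × 5/9 = 11.33.

11.33 mV per °F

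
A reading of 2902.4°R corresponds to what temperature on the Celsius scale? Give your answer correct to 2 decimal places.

In Celsius: (2902.4 - 491.67) × 5/9 = 1339.2944°C.

1339.29°C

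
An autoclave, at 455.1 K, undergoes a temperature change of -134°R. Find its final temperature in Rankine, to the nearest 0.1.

685.2°R

Initial temperature in Celsius: 455.1 - 273.15 = 181.9500°C.
The 134°R change is an interval, so only the factor 5/9 applies: -134 × 5/9 = -74.4444°C.
Final Celsius temperature: 181.9500 - 74.4444 = 107.5056°C.
In Rankine: 107.5056 × 1.8 + 491.67 = 685.2°R.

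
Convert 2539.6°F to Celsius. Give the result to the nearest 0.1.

In Celsius: (2539.6 - 32) × 5/9 = 1393.1111°C.

1393.1°C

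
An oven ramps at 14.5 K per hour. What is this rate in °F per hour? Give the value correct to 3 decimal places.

Since only a temperature interval is involved, the additive offset between the scales drops out.
A change of 1 K is a change of 1.8°F, so 14.5 × 1.8 = 26.100.

26.100 °F/hour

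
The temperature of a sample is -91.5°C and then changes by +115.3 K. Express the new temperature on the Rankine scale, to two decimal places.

534.51°R

The 115.3 K change is an interval; Kelvin and Celsius degrees are the same size, so ΔC = +115.3°C.
Final Celsius temperature: -91.5000 + 115.3000 = 23.8000°C.
In Rankine: 23.8000 × 1.8 + 491.67 = 534.51°R.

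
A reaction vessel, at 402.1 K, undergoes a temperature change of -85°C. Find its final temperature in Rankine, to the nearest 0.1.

570.8°R

Initial temperature in Celsius: 402.1 - 273.15 = 128.9500°C.
Final Celsius temperature: 128.9500 - 85.0000 = 43.9500°C.
In Rankine: 43.9500 × 1.8 + 491.67 = 570.8°R.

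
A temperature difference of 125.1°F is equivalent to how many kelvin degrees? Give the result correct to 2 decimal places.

69.50 K

An interval of 1°F corresponds to 5/9 K.
125.1 × 5/9 = 69.50.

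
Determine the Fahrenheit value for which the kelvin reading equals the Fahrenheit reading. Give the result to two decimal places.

Let F be the Fahrenheit reading. The kelvin reading is K = 5/9·F + 255.372.
Set K = F: 5/9·F + 255.372 = F.
(-4/9)·F = -255.372  ⇒  F = 574.59.

574.59°F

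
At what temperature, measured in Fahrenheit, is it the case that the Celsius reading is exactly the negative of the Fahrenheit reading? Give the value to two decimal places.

Let F be the Fahrenheit reading. The Celsius reading is C = 5/9·F - 17.7778.
Require C = -1·F: 5/9·F - 17.7778 = -1·F.
(14/9)·F = 17.7778  ⇒  F = 11.43.

11.43°F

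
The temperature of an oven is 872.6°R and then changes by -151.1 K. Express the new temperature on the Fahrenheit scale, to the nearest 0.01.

140.95°F

Initial temperature in Celsius: (872.6 - 491.67) × 5/9 = 211.6278°C.
The 151.1 K change is an interval; Kelvin and Celsius degrees are the same size, so ΔC = -151.1°C.
Final Celsius temperature: 211.6278 - 151.1000 = 60.5278°C.
In Fahrenheit: 60.5278 × 1.8 + 32 = 140.95°F.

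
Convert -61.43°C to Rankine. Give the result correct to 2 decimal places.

In Rankine: -61.4300 × 1.8 + 491.67 = 381.10°R.

381.10°R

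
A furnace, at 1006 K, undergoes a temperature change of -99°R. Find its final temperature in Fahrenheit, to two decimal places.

Initial temperature in Celsius: 1006 - 273.15 = 732.8500°C.
The 99°R change is an interval, so only the factor 5/9 applies: -99 × 5/9 = -55.0000°C.
Final Celsius temperature: 732.8500 - 55.0000 = 677.8500°C.
In Fahrenheit: 677.8500 × 1.8 + 32 = 1252.13°F.

1252.13°F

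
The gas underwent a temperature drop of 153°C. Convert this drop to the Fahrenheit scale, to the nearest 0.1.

An interval of 1°C corresponds to 1.8°F.
153 × 1.8 = 275.4.

275.4°F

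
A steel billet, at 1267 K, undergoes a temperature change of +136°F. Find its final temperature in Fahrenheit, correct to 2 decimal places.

Initial temperature in Celsius: 1267 - 273.15 = 993.8500°C.
The 136°F change is an interval, so only the factor 5/9 applies: +136 × 5/9 = +75.5556°C.
Final Celsius temperature: 993.8500 + 75.5556 = 1069.4056°C.
In Fahrenheit: 1069.4056 × 1.8 + 32 = 1956.93°F.

1956.93°F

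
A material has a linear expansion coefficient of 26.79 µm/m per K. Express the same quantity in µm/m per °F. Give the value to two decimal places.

14.88 µm/m per °F

Since only a temperature interval is involved, the additive offset between the scales drops out.
A change of 1°F is a change of 5/9 K, so per °F the value is 26.79 × 5/9 = 14.88.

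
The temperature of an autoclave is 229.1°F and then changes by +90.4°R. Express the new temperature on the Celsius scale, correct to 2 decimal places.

159.72°C

Initial temperature in Celsius: (229.1 - 32) × 5/9 = 109.5000°C.
The 90.4°R change is an interval, so only the factor 5/9 applies: +90.4 × 5/9 = +50.2222°C.
Final Celsius temperature: 109.5000 + 50.2222 = 159.7222°C.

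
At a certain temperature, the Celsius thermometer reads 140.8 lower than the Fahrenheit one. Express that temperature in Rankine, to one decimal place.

Let x be the Fahrenheit reading; then the Celsius reading is 5/9·x - 17.7778.
(5/9·x - 17.7778) - x = -140.8  ⇒  (-4/9)·x = -123.022  ⇒  x = 276.8000°F.
In Celsius: (276.8 - 32) × 5/9 = 136.0000°C.
In Rankine: 136.0000 × 1.8 + 491.67 = 736.5°R.

736.5°R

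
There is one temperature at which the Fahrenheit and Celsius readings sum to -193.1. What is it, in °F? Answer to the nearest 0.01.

-112.71°F

Let F be the Fahrenheit reading. The Celsius reading is C = 5/9·F - 17.7778.
Require F + C = -193.1: (14/9)·F - 17.7778 = -193.1.
F = (-193.1 + 17.7778) / (14/9) = -112.71.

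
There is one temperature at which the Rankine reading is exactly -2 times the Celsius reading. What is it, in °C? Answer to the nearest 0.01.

Let C be the Celsius reading. The Rankine reading is R = 1.8·C + 491.67.
Require R = -2·C: 1.8·C + 491.67 = -2·C.
(3.8)·C = -491.67  ⇒  C = -129.39.

-129.39°C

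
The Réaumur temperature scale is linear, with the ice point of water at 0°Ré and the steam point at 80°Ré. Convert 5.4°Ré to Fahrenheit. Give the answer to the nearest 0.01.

Linear interpolation between the fixed points: C = (5.4 - 0) × 100 / (80 - 0) = 6.7500°C.
Then 6.7500 × 1.8 + 32 = 44.15°F.

44.15°F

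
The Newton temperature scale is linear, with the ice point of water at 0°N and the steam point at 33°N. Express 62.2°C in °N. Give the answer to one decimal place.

Linearly onto the Newton scale: 0 + (62.2000 / 100) × (33 - 0) = 20.5°N.

20.5°N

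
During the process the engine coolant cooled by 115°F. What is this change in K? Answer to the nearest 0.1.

An interval of 1°F corresponds to 5/9 K.
115 × 5/9 = 63.9.

63.9 K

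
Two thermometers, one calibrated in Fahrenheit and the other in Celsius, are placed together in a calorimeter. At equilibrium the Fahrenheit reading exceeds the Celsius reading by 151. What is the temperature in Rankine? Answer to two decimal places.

Let x be the Fahrenheit reading; then the Celsius reading is 5/9·x - 17.7778.
(5/9·x - 17.7778) - x = -151  ⇒  (-4/9)·x = -133.222  ⇒  x = 299.7500°F.
In Celsius: (299.75 - 32) × 5/9 = 148.7500°C.
In Rankine: 148.7500 × 1.8 + 491.67 = 759.42°R.

759.42°R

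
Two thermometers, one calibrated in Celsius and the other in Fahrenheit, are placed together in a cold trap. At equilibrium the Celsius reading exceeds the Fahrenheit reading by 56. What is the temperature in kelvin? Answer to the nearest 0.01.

Let x be the Celsius reading; then the Fahrenheit reading is 1.8·x + 32.
(1.8·x + 32) - x = -56  ⇒  (0.8)·x = -88  ⇒  x = -110.0000°C.
In kelvin: -110.0000 + 273.15 = 163.15 K.

163.15 K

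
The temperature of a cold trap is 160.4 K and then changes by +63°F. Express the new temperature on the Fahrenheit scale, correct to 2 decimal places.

Initial temperature in Celsius: 160.4 - 273.15 = -112.7500°C.
The 63°F change is an interval, so only the factor 5/9 applies: +63 × 5/9 = +35.0000°C.
Final Celsius temperature: -112.7500 + 35.0000 = -77.7500°C.
In Fahrenheit: -77.7500 × 1.8 + 32 = -107.95°F.

-107.95°F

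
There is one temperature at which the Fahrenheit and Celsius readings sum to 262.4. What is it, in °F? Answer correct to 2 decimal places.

180.11°F

Let F be the Fahrenheit reading. The Celsius reading is C = 5/9·F - 17.7778.
Require F + C = 262.4: (14/9)·F - 17.7778 = 262.4.
F = (262.4 + 17.7778) / (14/9) = 180.11.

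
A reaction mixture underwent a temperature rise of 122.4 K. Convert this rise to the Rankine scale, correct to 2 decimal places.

For a temperature interval the offset drops out; only the factor 1.8 applies.
122.4 × 1.8 = 220.32.

220.32°R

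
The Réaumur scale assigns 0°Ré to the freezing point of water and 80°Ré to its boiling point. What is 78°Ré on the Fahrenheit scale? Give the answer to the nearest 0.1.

207.5°F

Linear interpolation between the fixed points: C = (78 - 0) × 100 / (80 - 0) = 97.5000°C.
Then 97.5000 × 1.8 + 32 = 207.5°F.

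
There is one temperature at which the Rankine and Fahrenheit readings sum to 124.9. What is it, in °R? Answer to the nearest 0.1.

Let R be the Rankine reading. The Fahrenheit reading is F = 1·R - 459.67.
Require R + F = 124.9: (2)·R - 459.67 = 124.9.
R = (124.9 + 459.67) / (2) = 292.3.

292.3°R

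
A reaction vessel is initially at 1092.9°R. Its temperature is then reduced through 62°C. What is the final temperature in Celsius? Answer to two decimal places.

272.02°C

Initial temperature in Celsius: (1092.9 - 491.67) × 5/9 = 334.0167°C.
Final Celsius temperature: 334.0167 - 62.0000 = 272.0167°C.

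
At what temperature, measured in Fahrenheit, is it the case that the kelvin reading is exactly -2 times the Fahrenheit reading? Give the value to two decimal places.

-99.93°F

Let F be the Fahrenheit reading. The kelvin reading is K = 5/9·F + 255.372.
Require K = -2·F: 5/9·F + 255.372 = -2·F.
(23/9)·F = -255.372  ⇒  F = -99.93.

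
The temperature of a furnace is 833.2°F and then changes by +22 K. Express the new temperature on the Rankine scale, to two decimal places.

1332.47°R

Initial temperature in Celsius: (833.2 - 32) × 5/9 = 445.1111°C.
The 22 K change is an interval; Kelvin and Celsius degrees are the same size, so ΔC = +22°C.
Final Celsius temperature: 445.1111 + 22.0000 = 467.1111°C.
In Rankine: 467.1111 × 1.8 + 491.67 = 1332.47°R.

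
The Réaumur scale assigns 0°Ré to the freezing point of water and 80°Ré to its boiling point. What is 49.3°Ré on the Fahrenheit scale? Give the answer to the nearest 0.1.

142.9°F

Linear interpolation between the fixed points: C = (49.3 - 0) × 100 / (80 - 0) = 61.6250°C.
Then 61.6250 × 1.8 + 32 = 142.9°F.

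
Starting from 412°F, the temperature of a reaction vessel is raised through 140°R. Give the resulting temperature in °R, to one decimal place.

Initial temperature in Celsius: (412 - 32) × 5/9 = 211.1111°C.
The 140°R change is an interval, so only the factor 5/9 applies: +140 × 5/9 = +77.7778°C.
Final Celsius temperature: 211.1111 + 77.7778 = 288.8889°C.
In Rankine: 288.8889 × 1.8 + 491.67 = 1011.7°R.

1011.7°R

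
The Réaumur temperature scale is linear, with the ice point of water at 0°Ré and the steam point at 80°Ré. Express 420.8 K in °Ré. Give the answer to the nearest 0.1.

118.1°Ré

First in Celsius: 420.8 - 273.15 = 147.6500°C.
Linearly onto the Réaumur scale: 0 + (147.6500 / 100) × (80 - 0) = 118.1°Ré.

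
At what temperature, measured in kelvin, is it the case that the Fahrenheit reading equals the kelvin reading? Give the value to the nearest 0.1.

Let K be the kelvin reading. The Fahrenheit reading is F = 1.8·K - 459.67.
Set F = K: 1.8·K - 459.67 = K.
(0.8)·K = 459.67  ⇒  K = 574.6.

574.6 K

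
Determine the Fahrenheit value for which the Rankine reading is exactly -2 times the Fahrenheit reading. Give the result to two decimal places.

Let F be the Fahrenheit reading. The Rankine reading is R = 1·F + 459.67.
Require R = -2·F: 1·F + 459.67 = -2·F.
(3)·F = -459.67  ⇒  F = -153.22.

-153.22°F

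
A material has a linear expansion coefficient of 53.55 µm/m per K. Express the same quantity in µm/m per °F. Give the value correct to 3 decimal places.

Since only a temperature interval is involved, the additive offset between the scales drops out.
A change of 1°F is a change of 5/9 K, so per °F the value is 53.55 × 5/9 = 29.750.

29.750 µm/m per °F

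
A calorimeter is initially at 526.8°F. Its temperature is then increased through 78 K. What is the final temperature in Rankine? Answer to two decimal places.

1126.87°R

Initial temperature in Celsius: (526.8 - 32) × 5/9 = 274.8889°C.
The 78 K change is an interval; Kelvin and Celsius degrees are the same size, so ΔC = +78°C.
Final Celsius temperature: 274.8889 + 78.0000 = 352.8889°C.
In Rankine: 352.8889 × 1.8 + 491.67 = 1126.87°R.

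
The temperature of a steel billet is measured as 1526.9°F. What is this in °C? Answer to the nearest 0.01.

830.50°C

In Celsius: (1526.9 - 32) × 5/9 = 830.5000°C.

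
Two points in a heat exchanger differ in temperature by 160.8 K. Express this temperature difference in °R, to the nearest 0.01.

289.44°R

For a temperature interval the offset drops out; only the factor 1.8 applies.
160.8 × 1.8 = 289.44.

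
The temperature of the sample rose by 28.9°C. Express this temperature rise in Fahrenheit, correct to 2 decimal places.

Only the scale ratio 1.8 matters for a change in temperature.
28.9 × 1.8 = 52.02.

52.02°F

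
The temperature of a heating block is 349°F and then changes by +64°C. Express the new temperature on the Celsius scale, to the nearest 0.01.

Initial temperature in Celsius: (349 - 32) × 5/9 = 176.1111°C.
Final Celsius temperature: 176.1111 + 64.0000 = 240.1111°C.

240.11°C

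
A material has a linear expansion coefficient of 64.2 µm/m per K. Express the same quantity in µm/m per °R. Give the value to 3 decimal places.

35.667 µm/m per °R

Since only a temperature interval is involved, the additive offset between the scales drops out.
A change of 1°R is a change of 5/9 K, so per °R the value is 64.2 × 5/9 = 35.667.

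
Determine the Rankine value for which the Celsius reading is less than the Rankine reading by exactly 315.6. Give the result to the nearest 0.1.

Let R be the Rankine reading. The Celsius reading is C = 5/9·R - 273.15.
Require C - R = -315.6: (-4/9)·R - 273.15 = -315.6.
R = (-315.6 + 273.15) / (-4/9) = 95.5.

95.5°R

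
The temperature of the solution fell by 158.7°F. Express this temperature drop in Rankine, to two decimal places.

158.70°R

Fahrenheit and Rankine degrees are the same size, so the interval is unchanged: 158.70.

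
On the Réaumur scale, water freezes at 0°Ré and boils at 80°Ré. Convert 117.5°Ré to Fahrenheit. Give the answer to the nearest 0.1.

Linear interpolation between the fixed points: C = (117.5 - 0) × 100 / (80 - 0) = 146.8750°C.
Then 146.8750 × 1.8 + 32 = 296.4°F.

296.4°F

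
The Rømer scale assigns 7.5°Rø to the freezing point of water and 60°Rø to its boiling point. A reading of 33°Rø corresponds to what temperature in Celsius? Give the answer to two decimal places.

Linear interpolation between the fixed points: C = (33 - 7.5) × 100 / (60 - 7.5) = 48.5714°C.

48.57°C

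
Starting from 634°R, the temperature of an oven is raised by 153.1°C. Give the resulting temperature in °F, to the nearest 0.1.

Initial temperature in Celsius: (634 - 491.67) × 5/9 = 79.0722°C.
Final Celsius temperature: 79.0722 + 153.1000 = 232.1722°C.
In Fahrenheit: 232.1722 × 1.8 + 32 = 449.9°F.

449.9°F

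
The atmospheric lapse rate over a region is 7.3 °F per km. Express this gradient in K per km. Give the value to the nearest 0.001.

Since only a temperature interval is involved, the additive offset between the scales drops out.
A change of 1°F is a change of 5/9 K, so 7.3 × 5/9 = 4.056.

4.056 K/km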